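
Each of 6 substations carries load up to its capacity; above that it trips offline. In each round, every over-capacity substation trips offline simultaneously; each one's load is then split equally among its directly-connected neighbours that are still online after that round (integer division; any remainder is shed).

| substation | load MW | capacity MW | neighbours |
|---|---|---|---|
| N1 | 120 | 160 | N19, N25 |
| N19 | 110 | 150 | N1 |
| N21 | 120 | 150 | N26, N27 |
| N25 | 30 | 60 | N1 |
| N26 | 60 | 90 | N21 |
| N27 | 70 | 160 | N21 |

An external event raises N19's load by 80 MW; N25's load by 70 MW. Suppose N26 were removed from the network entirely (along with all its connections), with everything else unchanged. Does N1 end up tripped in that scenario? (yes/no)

With N26 removed:
Round 1 — N19 at 190 > 150; N25 at 100 > 60. N19, N25 trip offline.
  N19 sheds 190 MW to N1: 190 each.
    N1: 120+190 = 310 > 160
  N25 sheds 100 MW to N1: 100 each.
    N1: 310+100 = 410 > 160
Round 2 — N1 trips offline.
  N1 sheds 410 MW: no online neighbours, lost.
No further trips.

yes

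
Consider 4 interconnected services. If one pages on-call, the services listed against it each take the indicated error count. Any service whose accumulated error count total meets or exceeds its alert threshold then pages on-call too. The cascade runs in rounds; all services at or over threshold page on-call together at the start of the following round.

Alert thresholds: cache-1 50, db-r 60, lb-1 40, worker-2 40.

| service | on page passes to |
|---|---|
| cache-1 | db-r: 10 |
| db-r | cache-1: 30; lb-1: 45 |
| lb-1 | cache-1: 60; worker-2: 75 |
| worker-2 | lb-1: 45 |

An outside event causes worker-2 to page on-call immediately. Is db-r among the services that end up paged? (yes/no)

Round 1 — worker-2 pages on-call (initial).
  lb-1: +45 → 45 ≥ 40
Round 2 — lb-1 pages on-call.
  cache-1: +60 → 60 ≥ 50
Round 3 — cache-1 pages on-call.
  db-r: +10 → 10 < 60
No further pages.

no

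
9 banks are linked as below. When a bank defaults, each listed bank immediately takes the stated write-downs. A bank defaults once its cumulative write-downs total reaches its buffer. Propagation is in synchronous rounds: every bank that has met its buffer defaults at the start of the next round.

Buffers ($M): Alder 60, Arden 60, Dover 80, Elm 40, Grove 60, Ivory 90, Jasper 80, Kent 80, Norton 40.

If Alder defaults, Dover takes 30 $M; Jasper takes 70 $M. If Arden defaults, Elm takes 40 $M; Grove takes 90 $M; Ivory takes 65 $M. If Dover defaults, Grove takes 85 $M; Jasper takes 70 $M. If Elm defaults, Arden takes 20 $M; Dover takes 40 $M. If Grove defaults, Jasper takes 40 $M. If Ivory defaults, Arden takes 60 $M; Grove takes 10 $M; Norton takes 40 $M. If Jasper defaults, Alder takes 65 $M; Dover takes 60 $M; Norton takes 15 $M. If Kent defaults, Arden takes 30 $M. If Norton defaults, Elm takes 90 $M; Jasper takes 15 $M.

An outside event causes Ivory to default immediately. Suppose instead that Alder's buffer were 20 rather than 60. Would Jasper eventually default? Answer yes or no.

no

With Alder's buffer at 20:
Round 1 — Ivory defaults (initial).
  Arden: +60 → 60 ≥ 60
  Grove: +10 → 10 < 60
  Norton: +40 → 40 ≥ 40
Round 2 — Arden, Norton default.
  Elm: +40+90 → 130 ≥ 40
  Grove: +90 → 100 ≥ 60
  Jasper: +15 → 15 < 80
Round 3 — Elm, Grove default.
  Dover: +40 → 40 < 80
  Jasper: +40 → 55 < 80
No further defaults.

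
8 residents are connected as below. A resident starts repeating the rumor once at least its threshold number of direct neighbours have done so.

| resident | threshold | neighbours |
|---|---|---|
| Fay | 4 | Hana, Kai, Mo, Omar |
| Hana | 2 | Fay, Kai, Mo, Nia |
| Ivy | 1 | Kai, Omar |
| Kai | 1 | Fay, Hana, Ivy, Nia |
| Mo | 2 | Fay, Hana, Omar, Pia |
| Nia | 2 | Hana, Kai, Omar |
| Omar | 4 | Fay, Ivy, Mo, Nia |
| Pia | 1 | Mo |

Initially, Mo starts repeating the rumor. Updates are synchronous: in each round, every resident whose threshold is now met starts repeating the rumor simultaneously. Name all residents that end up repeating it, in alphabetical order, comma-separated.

Round 1 — Mo starts repeating the rumor (initial).
Round 2 — checking thresholds:
  Fay: 1 of 4 neighbours < 4, below threshold.
  Hana: 1 of 4 neighbours < 2, below threshold.
  Omar: 1 of 4 neighbours < 4, below threshold.
  Pia: 1 of 1 neighbours ≥ 1, starts repeating the rumor.
Round 3 — no new spreads; cascade stops.

Mo, Pia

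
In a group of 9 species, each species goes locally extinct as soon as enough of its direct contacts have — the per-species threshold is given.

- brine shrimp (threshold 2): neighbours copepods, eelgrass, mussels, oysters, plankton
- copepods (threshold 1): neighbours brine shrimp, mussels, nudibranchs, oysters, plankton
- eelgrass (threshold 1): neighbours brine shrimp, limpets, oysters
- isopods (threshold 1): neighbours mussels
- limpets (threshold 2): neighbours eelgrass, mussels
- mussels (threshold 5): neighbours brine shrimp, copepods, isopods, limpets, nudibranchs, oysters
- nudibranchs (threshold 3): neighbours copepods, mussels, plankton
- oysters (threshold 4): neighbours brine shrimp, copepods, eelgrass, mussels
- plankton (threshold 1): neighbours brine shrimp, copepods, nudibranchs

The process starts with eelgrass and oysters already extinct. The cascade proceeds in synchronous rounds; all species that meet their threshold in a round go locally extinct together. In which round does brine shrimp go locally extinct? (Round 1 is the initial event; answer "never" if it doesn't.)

Round 1 — eelgrass, oysters go locally extinct (initial).
Round 2 — checking thresholds:
  brine shrimp: 2 of 5 neighbours ≥ 2, goes locally extinct.
  copepods: 1 of 5 neighbours ≥ 1, goes locally extinct.
  limpets: 1 of 2 neighbours < 2, not yet.
  mussels: 1 of 6 neighbours < 5, not yet.
Round 3 — checking thresholds:
  limpets: 1 of 2 neighbours < 2, not yet.
  mussels: 3 of 6 neighbours < 5, not yet.
  nudibranchs: 1 of 3 neighbours < 3, not yet.
  plankton: 2 of 3 neighbours ≥ 1, goes locally extinct.
Round 4 — no new extinctions; cascade stops.

2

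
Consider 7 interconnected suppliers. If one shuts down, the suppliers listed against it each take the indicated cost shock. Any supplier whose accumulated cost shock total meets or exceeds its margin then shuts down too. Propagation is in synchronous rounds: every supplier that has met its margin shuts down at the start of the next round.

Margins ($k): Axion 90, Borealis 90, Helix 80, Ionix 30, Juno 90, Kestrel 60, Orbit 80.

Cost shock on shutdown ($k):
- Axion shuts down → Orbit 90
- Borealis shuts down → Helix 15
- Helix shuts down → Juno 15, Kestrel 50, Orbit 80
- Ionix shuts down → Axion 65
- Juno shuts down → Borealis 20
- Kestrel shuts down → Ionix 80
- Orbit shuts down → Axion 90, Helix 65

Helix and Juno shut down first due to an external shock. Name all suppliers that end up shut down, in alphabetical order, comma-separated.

Axion, Helix, Juno, Orbit

Round 1 — Helix, Juno shut down (initial).
  Borealis: +20 → 20 < 90
  Kestrel: +50 → 50 < 60
  Orbit: +80 → 80 ≥ 80
Round 2 — Orbit shuts down.
  Axion: +90 → 90 ≥ 90
Round 3 — Axion shuts down.
No further shutdowns.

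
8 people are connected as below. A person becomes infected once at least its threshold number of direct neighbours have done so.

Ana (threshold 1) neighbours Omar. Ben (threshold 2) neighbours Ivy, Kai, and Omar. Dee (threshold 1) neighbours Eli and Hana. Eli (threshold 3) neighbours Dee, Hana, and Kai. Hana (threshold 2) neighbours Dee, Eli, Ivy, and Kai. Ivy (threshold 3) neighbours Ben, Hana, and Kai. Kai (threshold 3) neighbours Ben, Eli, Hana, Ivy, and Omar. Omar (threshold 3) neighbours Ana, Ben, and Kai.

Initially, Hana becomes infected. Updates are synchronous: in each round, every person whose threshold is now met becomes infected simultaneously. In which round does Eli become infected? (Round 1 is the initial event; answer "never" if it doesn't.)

never

Round 1 — Hana becomes infected (initial).
Round 2 — checking thresholds:
  Dee: 1 of 2 neighbours ≥ 1, becomes infected.
  Eli: 1 of 3 neighbours < 3, below threshold.
  Ivy: 1 of 3 neighbours < 3, below threshold.
  Kai: 1 of 5 neighbours < 3, below threshold.
Round 3 — no new infections; cascade stops.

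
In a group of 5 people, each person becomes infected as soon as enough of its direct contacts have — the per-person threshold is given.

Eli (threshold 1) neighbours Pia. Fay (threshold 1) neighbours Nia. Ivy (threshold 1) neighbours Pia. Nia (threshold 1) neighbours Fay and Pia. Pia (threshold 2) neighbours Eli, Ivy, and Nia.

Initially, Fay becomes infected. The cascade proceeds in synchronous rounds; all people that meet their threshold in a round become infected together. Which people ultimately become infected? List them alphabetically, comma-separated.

Round 1 — Fay becomes infected (initial).
Round 2 — checking thresholds:
  Nia: 1 of 2 neighbours ≥ 1, becomes infected.
Round 3 — no new infections; cascade stops.

Fay, Nia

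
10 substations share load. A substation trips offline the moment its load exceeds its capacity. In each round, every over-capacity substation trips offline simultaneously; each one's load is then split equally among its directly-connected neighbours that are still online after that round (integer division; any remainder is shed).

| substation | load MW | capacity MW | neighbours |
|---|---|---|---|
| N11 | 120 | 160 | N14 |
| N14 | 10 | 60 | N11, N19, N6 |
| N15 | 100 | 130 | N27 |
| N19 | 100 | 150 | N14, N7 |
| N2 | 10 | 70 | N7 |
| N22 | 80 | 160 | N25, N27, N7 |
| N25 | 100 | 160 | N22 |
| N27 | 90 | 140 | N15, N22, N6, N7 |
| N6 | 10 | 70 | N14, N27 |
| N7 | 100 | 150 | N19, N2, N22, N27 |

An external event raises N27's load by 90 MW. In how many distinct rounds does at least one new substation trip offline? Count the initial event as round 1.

Round 1 — N27 at 180 > 140. N27 trips offline.
  N27 sheds 180 MW to N15, N22, N6, N7: 45 each.
    N15: 100+45 = 145 > 130
    N22: 80+45 = 125 ≤ 160
    N6: 10+45 = 55 ≤ 70
    N7: 100+45 = 145 ≤ 150
Round 2 — N15 trips offline.
  N15 sheds 145 MW: no online neighbours, lost.
No further trips.

2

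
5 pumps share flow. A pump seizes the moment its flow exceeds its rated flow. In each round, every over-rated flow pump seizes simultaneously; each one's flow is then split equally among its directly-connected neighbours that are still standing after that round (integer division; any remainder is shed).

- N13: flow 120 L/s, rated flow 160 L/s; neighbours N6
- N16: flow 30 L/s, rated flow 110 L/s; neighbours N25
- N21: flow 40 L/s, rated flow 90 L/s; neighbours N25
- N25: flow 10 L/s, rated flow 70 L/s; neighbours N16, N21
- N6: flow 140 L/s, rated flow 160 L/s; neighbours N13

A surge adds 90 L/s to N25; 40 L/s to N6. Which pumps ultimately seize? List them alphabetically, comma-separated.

Round 1 — N25 at 100 > 70; N6 at 180 > 160. N25, N6 seize.
  N25 sheds 100 L/s to N16, N21: 50 each.
    N16: 30+50 = 80 ≤ 110
    N21: 40+50 = 90 ≤ 90
  N6 sheds 180 L/s to N13: 180 each.
    N13: 120+180 = 300 > 160
Round 2 — N13 seizes.
  N13 sheds 300 L/s: no online neighbours, lost.
No further seizures.

N13, N25, N6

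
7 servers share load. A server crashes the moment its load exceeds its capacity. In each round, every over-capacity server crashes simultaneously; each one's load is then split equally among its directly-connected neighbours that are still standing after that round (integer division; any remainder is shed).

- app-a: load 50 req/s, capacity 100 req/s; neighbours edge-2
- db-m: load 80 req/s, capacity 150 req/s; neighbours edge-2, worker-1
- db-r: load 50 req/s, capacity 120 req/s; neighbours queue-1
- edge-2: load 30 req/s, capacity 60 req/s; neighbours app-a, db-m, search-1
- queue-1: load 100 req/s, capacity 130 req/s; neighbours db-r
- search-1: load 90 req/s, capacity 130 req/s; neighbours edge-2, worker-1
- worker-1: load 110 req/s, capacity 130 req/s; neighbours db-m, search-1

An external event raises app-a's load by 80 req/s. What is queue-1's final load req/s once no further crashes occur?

Round 1 — app-a at 130 > 100. app-a crashes.
  app-a sheds 130 req/s to edge-2: 130 each.
    edge-2: 30+130 = 160 > 60
Round 2 — edge-2 crashes.
  edge-2 sheds 160 req/s to db-m, search-1: 80 each.
    db-m: 80+80 = 160 > 150
    search-1: 90+80 = 170 > 130
Round 3 — db-m, search-1 crash.
  db-m sheds 160 req/s to worker-1: 160 each.
    worker-1: 110+160 = 270 > 130
  search-1 sheds 170 req/s to worker-1: 170 each.
    worker-1: 270+170 = 440 > 130
Round 4 — worker-1 crashes.
  worker-1 sheds 440 req/s: no online neighbours, lost.
No further crashes.

100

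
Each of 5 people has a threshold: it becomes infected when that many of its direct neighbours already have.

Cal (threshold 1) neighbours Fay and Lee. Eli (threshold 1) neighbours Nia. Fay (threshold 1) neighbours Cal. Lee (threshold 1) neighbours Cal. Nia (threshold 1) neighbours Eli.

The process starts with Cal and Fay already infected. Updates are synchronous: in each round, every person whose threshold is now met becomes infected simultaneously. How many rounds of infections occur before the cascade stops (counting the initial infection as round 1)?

Round 1 — Cal, Fay become infected (initial).
Round 2 — checking thresholds:
  Lee: 1 of 1 neighbours ≥ 1, becomes infected.
Round 3 — no new infections; cascade stops.

2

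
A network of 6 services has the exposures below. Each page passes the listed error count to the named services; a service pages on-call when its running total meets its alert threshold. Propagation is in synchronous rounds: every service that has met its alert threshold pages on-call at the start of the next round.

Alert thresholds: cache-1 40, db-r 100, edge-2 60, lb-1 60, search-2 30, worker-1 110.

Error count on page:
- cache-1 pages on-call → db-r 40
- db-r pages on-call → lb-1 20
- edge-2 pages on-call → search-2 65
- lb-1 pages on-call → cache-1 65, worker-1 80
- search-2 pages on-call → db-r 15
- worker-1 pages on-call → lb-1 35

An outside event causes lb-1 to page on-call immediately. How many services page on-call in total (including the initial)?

2

Round 1 — lb-1 pages on-call (initial).
  cache-1: +65 → 65 ≥ 40
  worker-1: +80 → 80 < 110
Round 2 — cache-1 pages on-call.
  db-r: +40 → 40 < 100
No further pages.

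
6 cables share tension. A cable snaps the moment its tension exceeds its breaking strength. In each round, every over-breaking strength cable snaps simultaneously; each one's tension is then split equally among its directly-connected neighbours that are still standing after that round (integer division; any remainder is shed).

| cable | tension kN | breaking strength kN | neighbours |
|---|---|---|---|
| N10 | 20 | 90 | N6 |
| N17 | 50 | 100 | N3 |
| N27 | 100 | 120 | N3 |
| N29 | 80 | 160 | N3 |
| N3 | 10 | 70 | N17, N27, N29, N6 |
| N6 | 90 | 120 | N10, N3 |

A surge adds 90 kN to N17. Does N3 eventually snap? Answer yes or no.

Round 1 — N17 at 140 > 100. N17 snaps.
  N17 sheds 140 kN to N3: 140 each.
    N3: 10+140 = 150 > 70
Round 2 — N3 snaps.
  N3 sheds 150 kN to N27, N29, N6: 50 each.
    N27: 100+50 = 150 > 120
    N29: 80+50 = 130 ≤ 160
    N6: 90+50 = 140 > 120
Round 3 — N27, N6 snap.
  N27 sheds 150 kN: no online neighbours, lost.
  N6 sheds 140 kN to N10: 140 each.
    N10: 20+140 = 160 > 90
Round 4 — N10 snaps.
  N10 sheds 160 kN: no online neighbours, lost.
No further breaks.

yes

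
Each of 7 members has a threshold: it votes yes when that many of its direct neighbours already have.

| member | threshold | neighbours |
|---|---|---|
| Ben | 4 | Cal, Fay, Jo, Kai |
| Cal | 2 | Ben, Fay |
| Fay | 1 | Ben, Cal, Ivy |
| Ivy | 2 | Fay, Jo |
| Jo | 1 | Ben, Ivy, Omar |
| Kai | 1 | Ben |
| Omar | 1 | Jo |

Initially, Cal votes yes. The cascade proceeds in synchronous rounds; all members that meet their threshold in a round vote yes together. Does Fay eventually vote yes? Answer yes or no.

yes

Round 1 — Cal votes yes (initial).
Round 2 — checking thresholds:
  Ben: 1 of 4 neighbours < 4, not yet.
  Fay: 1 of 3 neighbours ≥ 1, votes yes.
Round 3 — no new yes votes; cascade stops.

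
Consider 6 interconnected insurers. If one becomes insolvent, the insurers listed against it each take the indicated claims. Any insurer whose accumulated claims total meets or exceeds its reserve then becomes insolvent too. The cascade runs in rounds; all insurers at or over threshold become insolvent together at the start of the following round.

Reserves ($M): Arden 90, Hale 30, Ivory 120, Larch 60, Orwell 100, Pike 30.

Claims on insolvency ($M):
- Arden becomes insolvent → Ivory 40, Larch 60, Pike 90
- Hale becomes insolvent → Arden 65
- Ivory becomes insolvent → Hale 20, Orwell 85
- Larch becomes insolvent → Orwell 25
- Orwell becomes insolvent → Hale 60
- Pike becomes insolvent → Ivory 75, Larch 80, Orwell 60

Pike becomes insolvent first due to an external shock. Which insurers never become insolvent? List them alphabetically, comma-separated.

Arden, Hale, Ivory, Orwell

Round 1 — Pike becomes insolvent (initial).
  Ivory: +75 → 75 < 120
  Larch: +80 → 80 ≥ 60
  Orwell: +60 → 60 < 100
Round 2 — Larch becomes insolvent.
  Orwell: +25 → 85 < 100
No further insolvencies.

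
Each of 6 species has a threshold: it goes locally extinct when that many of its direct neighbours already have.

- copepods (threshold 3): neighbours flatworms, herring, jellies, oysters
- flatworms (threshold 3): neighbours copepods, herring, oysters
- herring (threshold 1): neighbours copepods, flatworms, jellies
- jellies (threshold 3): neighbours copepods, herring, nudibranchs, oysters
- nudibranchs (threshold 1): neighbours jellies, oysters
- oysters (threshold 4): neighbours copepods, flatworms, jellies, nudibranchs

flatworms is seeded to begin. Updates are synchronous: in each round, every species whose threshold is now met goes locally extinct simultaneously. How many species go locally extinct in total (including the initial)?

Round 1 — flatworms goes locally extinct (initial).
Round 2 — checking thresholds:
  copepods: 1 of 4 neighbours < 3, holds.
  herring: 1 of 3 neighbours ≥ 1, goes locally extinct.
  oysters: 1 of 4 neighbours < 4, holds.
Round 3 — no new extinctions; cascade stops.

2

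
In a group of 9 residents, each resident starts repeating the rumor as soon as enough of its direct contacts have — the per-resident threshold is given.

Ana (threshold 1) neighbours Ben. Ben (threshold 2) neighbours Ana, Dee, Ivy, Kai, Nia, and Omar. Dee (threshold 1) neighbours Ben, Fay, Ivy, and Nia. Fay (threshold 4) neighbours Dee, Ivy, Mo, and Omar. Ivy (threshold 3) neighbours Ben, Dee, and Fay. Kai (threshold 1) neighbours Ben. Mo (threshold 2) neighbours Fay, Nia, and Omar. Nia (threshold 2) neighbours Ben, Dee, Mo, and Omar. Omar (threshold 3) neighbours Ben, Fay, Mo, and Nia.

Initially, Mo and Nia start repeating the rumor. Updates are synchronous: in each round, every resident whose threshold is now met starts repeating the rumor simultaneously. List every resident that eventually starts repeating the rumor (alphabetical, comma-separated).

Ana, Ben, Dee, Kai, Mo, Nia, Omar

Round 1 — Mo, Nia start repeating the rumor (initial).
Round 2 — checking thresholds:
  Ben: 1 of 6 neighbours < 2, not yet.
  Dee: 1 of 4 neighbours ≥ 1, starts repeating the rumor.
  Fay: 1 of 4 neighbours < 4, not yet.
  Omar: 2 of 4 neighbours < 3, not yet.
Round 3 — checking thresholds:
  Ben: 2 of 6 neighbours ≥ 2, starts repeating the rumor.
  Fay: 2 of 4 neighbours < 4, not yet.
  Ivy: 1 of 3 neighbours < 3, not yet.
  Omar: 2 of 4 neighbours < 3, not yet.
Round 4 — checking thresholds:
  Ana: 1 of 1 neighbours ≥ 1, starts repeating the rumor.
  Fay: 2 of 4 neighbours < 4, not yet.
  Ivy: 2 of 3 neighbours < 3, not yet.
  Kai: 1 of 1 neighbours ≥ 1, starts repeating the rumor.
  Omar: 3 of 4 neighbours ≥ 3, starts repeating the rumor.
Round 5 — no new spreads; cascade stops.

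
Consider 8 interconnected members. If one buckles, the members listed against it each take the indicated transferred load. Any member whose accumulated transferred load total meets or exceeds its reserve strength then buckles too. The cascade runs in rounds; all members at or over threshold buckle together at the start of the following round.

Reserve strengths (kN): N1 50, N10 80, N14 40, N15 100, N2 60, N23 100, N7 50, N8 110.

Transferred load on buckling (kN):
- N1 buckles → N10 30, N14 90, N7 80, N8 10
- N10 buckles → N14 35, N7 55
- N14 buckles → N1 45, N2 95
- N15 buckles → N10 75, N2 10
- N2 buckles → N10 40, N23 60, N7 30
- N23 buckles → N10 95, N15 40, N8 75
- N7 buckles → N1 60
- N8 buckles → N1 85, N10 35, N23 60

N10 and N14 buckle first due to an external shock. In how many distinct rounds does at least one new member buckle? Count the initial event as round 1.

Round 1 — N10, N14 buckle (initial).
  N1: +45 → 45 < 50
  N2: +95 → 95 ≥ 60
  N7: +55 → 55 ≥ 50
Round 2 — N2, N7 buckle.
  N1: +60 → 105 ≥ 50
  N23: +60 → 60 < 100
Round 3 — N1 buckles.
  N8: +10 → 10 < 110
No further bucklings.

3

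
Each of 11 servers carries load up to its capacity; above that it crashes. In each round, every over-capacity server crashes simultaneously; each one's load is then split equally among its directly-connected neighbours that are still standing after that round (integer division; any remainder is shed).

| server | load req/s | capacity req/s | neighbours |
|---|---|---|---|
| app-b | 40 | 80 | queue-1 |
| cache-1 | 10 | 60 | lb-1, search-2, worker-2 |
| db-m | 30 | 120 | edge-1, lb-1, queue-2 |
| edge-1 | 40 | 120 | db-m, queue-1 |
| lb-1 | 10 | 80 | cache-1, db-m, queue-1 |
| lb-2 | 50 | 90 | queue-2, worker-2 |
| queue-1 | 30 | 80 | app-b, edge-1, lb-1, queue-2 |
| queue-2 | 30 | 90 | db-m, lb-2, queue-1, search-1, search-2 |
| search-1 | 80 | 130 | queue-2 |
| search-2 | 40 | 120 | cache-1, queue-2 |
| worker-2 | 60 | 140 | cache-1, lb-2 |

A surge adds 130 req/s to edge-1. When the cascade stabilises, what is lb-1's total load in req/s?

Round 1 — edge-1 at 170 > 120. edge-1 crashes.
  edge-1 sheds 170 req/s to db-m, queue-1: 85 each.
    db-m: 30+85 = 115 ≤ 120
    queue-1: 30+85 = 115 > 80
Round 2 — queue-1 crashes.
  queue-1 sheds 115 req/s to app-b, lb-1, queue-2: 38 each (1 lost).
    app-b: 40+38 = 78 ≤ 80
    lb-1: 10+38 = 48 ≤ 80
    queue-2: 30+38 = 68 ≤ 90
No further crashes.

48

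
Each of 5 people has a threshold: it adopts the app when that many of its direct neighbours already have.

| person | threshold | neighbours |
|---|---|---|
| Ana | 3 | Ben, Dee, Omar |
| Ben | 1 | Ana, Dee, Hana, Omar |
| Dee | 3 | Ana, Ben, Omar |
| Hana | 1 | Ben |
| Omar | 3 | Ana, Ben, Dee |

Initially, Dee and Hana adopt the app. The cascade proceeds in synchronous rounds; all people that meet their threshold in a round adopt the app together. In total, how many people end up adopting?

Round 1 — Dee, Hana adopt the app (initial).
Round 2 — checking thresholds:
  Ana: 1 of 3 neighbours < 3, below threshold.
  Ben: 2 of 4 neighbours ≥ 1, adopts the app.
  Omar: 1 of 3 neighbours < 3, below threshold.
Round 3 — no new adoptions; cascade stops.

3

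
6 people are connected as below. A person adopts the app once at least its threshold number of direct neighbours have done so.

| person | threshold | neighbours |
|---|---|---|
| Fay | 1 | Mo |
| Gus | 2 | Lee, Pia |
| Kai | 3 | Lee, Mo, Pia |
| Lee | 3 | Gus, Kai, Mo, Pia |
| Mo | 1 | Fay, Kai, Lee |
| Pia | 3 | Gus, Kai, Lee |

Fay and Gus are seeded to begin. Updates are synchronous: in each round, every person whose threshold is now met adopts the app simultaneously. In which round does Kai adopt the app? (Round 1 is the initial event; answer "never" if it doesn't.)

never

Round 1 — Fay, Gus adopt the app (initial).
Round 2 — checking thresholds:
  Lee: 1 of 4 neighbours < 3, holds.
  Mo: 1 of 3 neighbours ≥ 1, adopts the app.
  Pia: 1 of 3 neighbours < 3, holds.
Round 3 — no new adoptions; cascade stops.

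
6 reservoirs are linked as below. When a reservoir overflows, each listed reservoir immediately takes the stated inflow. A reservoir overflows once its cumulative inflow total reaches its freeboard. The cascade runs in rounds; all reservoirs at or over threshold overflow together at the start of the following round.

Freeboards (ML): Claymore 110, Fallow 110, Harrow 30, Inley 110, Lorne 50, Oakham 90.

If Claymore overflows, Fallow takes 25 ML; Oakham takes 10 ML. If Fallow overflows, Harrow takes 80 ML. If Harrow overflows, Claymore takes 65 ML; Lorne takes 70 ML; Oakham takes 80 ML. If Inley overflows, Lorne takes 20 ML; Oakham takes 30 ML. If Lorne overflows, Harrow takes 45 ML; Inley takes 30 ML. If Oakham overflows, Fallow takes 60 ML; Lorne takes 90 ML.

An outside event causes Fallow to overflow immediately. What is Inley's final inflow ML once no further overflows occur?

30

Round 1 — Fallow overflows (initial).
  Harrow: +80 → 80 ≥ 30
Round 2 — Harrow overflows.
  Claymore: +65 → 65 < 110
  Lorne: +70 → 70 ≥ 50
  Oakham: +80 → 80 < 90
Round 3 — Lorne overflows.
  Inley: +30 → 30 < 110
No further overflows.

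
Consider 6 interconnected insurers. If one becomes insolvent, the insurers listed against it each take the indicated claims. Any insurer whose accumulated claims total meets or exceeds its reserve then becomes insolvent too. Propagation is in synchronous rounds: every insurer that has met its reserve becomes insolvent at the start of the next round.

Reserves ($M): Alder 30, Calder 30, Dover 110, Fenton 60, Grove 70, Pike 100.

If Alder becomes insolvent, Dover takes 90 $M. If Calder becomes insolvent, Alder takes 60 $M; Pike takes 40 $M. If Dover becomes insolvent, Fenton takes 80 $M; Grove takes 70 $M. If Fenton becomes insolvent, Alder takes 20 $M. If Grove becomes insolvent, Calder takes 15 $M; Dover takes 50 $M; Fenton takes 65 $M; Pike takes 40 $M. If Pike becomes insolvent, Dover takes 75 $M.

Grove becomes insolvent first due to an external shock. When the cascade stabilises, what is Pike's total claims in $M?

40

Round 1 — Grove becomes insolvent (initial).
  Calder: +15 → 15 < 30
  Dover: +50 → 50 < 110
  Fenton: +65 → 65 ≥ 60
  Pike: +40 → 40 < 100
Round 2 — Fenton becomes insolvent.
  Alder: +20 → 20 < 30
No further insolvencies.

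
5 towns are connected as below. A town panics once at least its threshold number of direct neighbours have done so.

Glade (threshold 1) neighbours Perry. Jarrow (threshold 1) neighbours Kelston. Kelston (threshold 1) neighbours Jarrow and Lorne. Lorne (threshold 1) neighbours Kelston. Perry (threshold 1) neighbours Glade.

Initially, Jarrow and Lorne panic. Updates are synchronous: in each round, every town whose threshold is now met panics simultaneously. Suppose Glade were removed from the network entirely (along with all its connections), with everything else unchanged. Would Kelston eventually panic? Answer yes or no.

With Glade removed:
Round 1 — Jarrow, Lorne panic (initial).
Round 2 — checking thresholds:
  Kelston: 2 of 2 neighbours ≥ 1, panics.
Round 3 — no new panics; cascade stops.

yes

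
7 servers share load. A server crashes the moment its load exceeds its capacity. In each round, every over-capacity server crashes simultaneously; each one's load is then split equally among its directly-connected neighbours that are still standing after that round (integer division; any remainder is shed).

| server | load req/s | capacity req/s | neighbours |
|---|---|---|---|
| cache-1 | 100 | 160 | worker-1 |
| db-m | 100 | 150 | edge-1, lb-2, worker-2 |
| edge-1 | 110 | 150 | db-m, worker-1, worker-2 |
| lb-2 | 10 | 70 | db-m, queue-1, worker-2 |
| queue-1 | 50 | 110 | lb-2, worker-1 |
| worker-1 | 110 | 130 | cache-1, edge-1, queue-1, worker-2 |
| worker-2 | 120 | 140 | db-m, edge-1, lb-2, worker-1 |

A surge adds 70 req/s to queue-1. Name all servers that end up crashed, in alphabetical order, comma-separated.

db-m, edge-1, lb-2, queue-1, worker-1, worker-2

Round 1 — queue-1 at 120 > 110. queue-1 crashes.
  queue-1 sheds 120 req/s to lb-2, worker-1: 60 each.
    lb-2: 10+60 = 70 ≤ 70
    worker-1: 110+60 = 170 > 130
Round 2 — worker-1 crashes.
  worker-1 sheds 170 req/s to cache-1, edge-1, worker-2: 56 each (2 lost).
    cache-1: 100+56 = 156 ≤ 160
    edge-1: 110+56 = 166 > 150
    worker-2: 120+56 = 176 > 140
Round 3 — edge-1, worker-2 crash.
  edge-1 sheds 166 req/s to db-m: 166 each.
    db-m: 100+166 = 266 > 150
  worker-2 sheds 176 req/s to db-m, lb-2: 88 each.
    db-m: 266+88 = 354 > 150
    lb-2: 70+88 = 158 > 70
Round 4 — db-m, lb-2 crash.
  db-m sheds 354 req/s: no online neighbours, lost.
  lb-2 sheds 158 req/s: no online neighbours, lost.
No further crashes.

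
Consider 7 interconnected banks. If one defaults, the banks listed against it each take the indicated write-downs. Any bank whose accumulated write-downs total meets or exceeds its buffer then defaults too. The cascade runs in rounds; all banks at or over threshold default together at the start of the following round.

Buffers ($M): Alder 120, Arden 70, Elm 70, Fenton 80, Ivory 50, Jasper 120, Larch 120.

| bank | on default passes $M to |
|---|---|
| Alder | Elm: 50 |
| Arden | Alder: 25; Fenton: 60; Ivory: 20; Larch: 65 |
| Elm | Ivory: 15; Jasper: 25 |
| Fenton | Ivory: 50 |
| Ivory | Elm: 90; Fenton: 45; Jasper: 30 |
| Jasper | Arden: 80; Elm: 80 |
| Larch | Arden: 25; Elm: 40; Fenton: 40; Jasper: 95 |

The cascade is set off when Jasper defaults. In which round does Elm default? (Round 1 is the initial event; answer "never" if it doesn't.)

2

Round 1 — Jasper defaults (initial).
  Arden: +80 → 80 ≥ 70
  Elm: +80 → 80 ≥ 70
Round 2 — Arden, Elm default.
  Alder: +25 → 25 < 120
  Fenton: +60 → 60 < 80
  Ivory: +20+15 → 35 < 50
  Larch: +65 → 65 < 120
No further defaults.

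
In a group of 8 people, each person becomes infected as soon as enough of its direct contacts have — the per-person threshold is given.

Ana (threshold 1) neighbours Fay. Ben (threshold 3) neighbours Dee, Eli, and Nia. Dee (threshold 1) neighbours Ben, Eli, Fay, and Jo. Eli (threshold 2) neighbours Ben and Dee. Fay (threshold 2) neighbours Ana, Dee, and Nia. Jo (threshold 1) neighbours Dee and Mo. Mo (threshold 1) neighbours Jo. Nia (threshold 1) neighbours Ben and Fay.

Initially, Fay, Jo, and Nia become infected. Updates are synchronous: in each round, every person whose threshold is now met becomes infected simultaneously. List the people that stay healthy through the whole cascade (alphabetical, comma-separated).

Round 1 — Fay, Jo, Nia become infected (initial).
Round 2 — checking thresholds:
  Ana: 1 of 1 neighbours ≥ 1, becomes infected.
  Ben: 1 of 3 neighbours < 3, holds.
  Dee: 2 of 4 neighbours ≥ 1, becomes infected.
  Mo: 1 of 1 neighbours ≥ 1, becomes infected.
Round 3 — no new infections; cascade stops.

Ben, Eli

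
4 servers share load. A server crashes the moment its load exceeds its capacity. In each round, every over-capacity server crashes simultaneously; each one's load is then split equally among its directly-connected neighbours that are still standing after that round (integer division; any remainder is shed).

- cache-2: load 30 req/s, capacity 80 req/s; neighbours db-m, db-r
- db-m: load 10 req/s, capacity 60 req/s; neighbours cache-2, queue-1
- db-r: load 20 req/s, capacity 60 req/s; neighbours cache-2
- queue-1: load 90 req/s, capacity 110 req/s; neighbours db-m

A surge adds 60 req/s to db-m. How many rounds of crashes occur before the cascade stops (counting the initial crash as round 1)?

Round 1 — db-m at 70 > 60. db-m crashes.
  db-m sheds 70 req/s to cache-2, queue-1: 35 each.
    cache-2: 30+35 = 65 ≤ 80
    queue-1: 90+35 = 125 > 110
Round 2 — queue-1 crashes.
  queue-1 sheds 125 req/s: no online neighbours, lost.
No further crashes.

2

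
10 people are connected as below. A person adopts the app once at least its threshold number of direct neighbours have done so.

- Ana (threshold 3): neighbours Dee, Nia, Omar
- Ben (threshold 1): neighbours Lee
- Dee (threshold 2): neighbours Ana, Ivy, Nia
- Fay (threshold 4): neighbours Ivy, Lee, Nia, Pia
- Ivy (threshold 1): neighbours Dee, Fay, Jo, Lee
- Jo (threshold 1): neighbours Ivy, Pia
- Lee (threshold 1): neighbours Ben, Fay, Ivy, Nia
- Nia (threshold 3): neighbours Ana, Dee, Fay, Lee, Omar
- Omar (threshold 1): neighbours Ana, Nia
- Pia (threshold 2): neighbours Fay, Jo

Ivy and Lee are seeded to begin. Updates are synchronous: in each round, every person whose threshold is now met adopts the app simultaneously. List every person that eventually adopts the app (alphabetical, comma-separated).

Ben, Ivy, Jo, Lee

Round 1 — Ivy, Lee adopt the app (initial).
Round 2 — checking thresholds:
  Ben: 1 of 1 neighbours ≥ 1, adopts the app.
  Dee: 1 of 3 neighbours < 2, holds.
  Fay: 2 of 4 neighbours < 4, holds.
  Jo: 1 of 2 neighbours ≥ 1, adopts the app.
  Nia: 1 of 5 neighbours < 3, holds.
Round 3 — no new adoptions; cascade stops.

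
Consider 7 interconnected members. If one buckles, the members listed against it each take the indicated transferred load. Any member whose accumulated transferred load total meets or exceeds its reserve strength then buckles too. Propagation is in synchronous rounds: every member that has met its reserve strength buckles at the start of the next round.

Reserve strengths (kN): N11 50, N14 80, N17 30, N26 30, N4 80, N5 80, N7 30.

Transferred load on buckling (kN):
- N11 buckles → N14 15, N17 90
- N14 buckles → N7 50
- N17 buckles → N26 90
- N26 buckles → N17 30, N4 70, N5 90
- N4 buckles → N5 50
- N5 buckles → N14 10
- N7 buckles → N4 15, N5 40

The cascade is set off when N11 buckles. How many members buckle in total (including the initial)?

4

Round 1 — N11 buckles (initial).
  N14: +15 → 15 < 80
  N17: +90 → 90 ≥ 30
Round 2 — N17 buckles.
  N26: +90 → 90 ≥ 30
Round 3 — N26 buckles.
  N4: +70 → 70 < 80
  N5: +90 → 90 ≥ 80
Round 4 — N5 buckles.
  N14: +10 → 25 < 80
No further bucklings.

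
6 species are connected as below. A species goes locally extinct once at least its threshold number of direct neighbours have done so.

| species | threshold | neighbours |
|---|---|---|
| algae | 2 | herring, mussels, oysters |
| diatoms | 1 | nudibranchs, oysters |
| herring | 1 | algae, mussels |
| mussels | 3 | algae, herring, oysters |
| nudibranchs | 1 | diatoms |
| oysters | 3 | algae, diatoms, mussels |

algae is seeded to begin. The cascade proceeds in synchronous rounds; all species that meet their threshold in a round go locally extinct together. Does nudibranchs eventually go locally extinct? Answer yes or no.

Round 1 — algae goes locally extinct (initial).
Round 2 — checking thresholds:
  herring: 1 of 2 neighbours ≥ 1, goes locally extinct.
  mussels: 1 of 3 neighbours < 3, not yet.
  oysters: 1 of 3 neighbours < 3, not yet.
Round 3 — no new extinctions; cascade stops.

no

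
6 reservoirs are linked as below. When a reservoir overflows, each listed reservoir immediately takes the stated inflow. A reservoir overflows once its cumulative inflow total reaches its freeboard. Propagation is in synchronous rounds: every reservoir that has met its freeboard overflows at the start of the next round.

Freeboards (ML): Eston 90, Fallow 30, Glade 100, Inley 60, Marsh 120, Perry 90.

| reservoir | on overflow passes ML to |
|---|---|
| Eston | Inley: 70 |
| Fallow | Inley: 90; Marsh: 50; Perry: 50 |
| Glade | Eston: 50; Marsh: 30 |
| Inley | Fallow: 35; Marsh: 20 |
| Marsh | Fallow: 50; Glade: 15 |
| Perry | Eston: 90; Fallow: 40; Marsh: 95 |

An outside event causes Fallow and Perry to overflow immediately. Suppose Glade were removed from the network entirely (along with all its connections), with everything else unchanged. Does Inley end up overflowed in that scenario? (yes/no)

With Glade removed:
Round 1 — Fallow, Perry overflow (initial).
  Eston: +90 → 90 ≥ 90
  Inley: +90 → 90 ≥ 60
  Marsh: +50+95 → 145 ≥ 120
Round 2 — Eston, Inley, Marsh overflow.
No further overflows.

yes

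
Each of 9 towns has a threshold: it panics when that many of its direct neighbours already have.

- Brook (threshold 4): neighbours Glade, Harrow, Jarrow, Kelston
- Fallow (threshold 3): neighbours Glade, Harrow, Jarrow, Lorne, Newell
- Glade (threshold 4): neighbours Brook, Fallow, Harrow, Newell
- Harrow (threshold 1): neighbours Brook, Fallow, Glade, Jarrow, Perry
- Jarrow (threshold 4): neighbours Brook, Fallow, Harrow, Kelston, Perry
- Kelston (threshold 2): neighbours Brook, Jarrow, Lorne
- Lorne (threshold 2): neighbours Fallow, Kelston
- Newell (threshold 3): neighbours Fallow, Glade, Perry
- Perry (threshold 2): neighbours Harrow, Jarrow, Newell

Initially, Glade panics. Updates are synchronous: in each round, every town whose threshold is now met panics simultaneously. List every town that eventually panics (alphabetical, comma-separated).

Glade, Harrow

Round 1 — Glade panics (initial).
Round 2 — checking thresholds:
  Brook: 1 of 4 neighbours < 4, below threshold.
  Fallow: 1 of 5 neighbours < 3, below threshold.
  Harrow: 1 of 5 neighbours ≥ 1, panics.
  Newell: 1 of 3 neighbours < 3, below threshold.
Round 3 — no new panics; cascade stops.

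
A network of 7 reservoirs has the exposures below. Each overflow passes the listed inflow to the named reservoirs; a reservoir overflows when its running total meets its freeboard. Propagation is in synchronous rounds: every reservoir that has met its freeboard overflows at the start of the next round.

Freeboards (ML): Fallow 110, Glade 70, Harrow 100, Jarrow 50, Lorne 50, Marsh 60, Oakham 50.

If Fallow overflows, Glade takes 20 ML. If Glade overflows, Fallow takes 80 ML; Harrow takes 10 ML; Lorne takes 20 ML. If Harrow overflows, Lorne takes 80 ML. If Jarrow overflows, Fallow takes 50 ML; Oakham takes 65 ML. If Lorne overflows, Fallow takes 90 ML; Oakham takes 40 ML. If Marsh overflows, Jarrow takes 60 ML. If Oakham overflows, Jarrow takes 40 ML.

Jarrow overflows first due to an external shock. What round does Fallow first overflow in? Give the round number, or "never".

Round 1 — Jarrow overflows (initial).
  Fallow: +50 → 50 < 110
  Oakham: +65 → 65 ≥ 50
Round 2 — Oakham overflows.
No further overflows.

never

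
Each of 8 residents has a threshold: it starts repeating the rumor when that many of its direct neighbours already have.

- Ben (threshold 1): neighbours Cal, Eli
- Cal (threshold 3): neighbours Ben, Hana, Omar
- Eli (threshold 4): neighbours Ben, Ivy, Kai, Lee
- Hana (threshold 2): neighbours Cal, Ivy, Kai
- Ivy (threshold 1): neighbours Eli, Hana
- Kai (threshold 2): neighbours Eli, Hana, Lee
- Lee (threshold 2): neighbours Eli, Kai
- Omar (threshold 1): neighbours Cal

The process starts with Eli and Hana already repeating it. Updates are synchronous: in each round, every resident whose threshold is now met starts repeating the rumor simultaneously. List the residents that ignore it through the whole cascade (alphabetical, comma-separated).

Round 1 — Eli, Hana start repeating the rumor (initial).
Round 2 — checking thresholds:
  Ben: 1 of 2 neighbours ≥ 1, starts repeating the rumor.
  Cal: 1 of 3 neighbours < 3, not yet.
  Ivy: 2 of 2 neighbours ≥ 1, starts repeating the rumor.
  Kai: 2 of 3 neighbours ≥ 2, starts repeating the rumor.
  Lee: 1 of 2 neighbours < 2, not yet.
Round 3 — checking thresholds:
  Cal: 2 of 3 neighbours < 3, not yet.
  Lee: 2 of 2 neighbours ≥ 2, starts repeating the rumor.
Round 4 — no new spreads; cascade stops.

Cal, Omar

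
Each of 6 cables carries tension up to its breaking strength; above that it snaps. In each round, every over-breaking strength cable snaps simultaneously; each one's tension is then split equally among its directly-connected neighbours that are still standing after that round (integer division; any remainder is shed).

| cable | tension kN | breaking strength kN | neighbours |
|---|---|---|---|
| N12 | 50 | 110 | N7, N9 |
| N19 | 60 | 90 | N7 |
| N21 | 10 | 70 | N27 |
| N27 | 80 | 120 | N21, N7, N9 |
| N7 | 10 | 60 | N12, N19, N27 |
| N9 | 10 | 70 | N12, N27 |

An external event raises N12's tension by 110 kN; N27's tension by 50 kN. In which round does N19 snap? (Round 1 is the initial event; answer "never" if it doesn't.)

Round 1 — N12 at 160 > 110; N27 at 130 > 120. N12, N27 snap.
  N12 sheds 160 kN to N7, N9: 80 each.
    N7: 10+80 = 90 > 60
    N9: 10+80 = 90 > 70
  N27 sheds 130 kN to N21, N7, N9: 43 each (1 lost).
    N21: 10+43 = 53 ≤ 70
    N7: 90+43 = 133 > 60
    N9: 90+43 = 133 > 70
Round 2 — N7, N9 snap.
  N7 sheds 133 kN to N19: 133 each.
    N19: 60+133 = 193 > 90
  N9 sheds 133 kN: no online neighbours, lost.
Round 3 — N19 snaps.
  N19 sheds 193 kN: no online neighbours, lost.
No further breaks.

3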